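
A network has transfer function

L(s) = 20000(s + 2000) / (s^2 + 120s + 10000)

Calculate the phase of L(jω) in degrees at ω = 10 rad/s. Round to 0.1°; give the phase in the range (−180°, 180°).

-6.6°

At s = jω = j10:
zero (s+2000): 2000 + j10 → |·| = √(2000²+10²) = √4000100 ≈ 2000, ∠ = arctan(10/2000) ≈ 0.29°
quadratic: (j10)² + 120·j10 + 10000 = 9900 + j1200 → |·| ≈ 9972.5, ∠ ≈ 6.91°
∠L = 0.29° − 6.91° = -6.62°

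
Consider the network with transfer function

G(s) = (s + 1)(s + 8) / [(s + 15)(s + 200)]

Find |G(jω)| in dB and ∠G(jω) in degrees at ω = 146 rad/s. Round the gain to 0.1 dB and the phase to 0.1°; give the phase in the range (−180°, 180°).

At s = jω = j146:
zero (s+1): 1 + j146 → |·| = √(1²+146²) = √21317 ≈ 146, ∠ = arctan(146/1) ≈ 89.61°
zero (s+8): 8 + j146 → |·| = √(8²+146²) = √21380 ≈ 146.22, ∠ = arctan(146/8) ≈ 86.86°
pole (s+15): 15 + j146 → |·| = √(15²+146²) = √21541 ≈ 146.77, ∠ = arctan(146/15) ≈ 84.13°
pole (s+200): 200 + j146 → |·| = √(200²+146²) = √61316 ≈ 247.62, ∠ = arctan(146/200) ≈ 36.13°
|G| = 1 · 21348 / 36343 ≈ 0.5874
Gain = 20 log₁₀(0.5874) ≈ -4.62 dB
∠G = 176.47° − 120.26° = 56.21°

-4.6 dB, 56.2°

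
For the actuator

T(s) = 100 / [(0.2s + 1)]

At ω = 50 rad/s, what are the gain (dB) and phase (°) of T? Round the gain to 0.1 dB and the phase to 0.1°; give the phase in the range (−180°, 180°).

At ω = 50 rad/s:
pole (1 + j50·0.2) = 1 + j10 → |·| ≈ 10.05, ∠ ≈ 84.29°
|T| = 100 · 1 / (10.05) ≈ 9.9502
Gain = 20 log₁₀(9.9502) ≈ 19.96 dB
∠T = (0°) − (84.29°) = -84.29°

20.0 dB, -84.3°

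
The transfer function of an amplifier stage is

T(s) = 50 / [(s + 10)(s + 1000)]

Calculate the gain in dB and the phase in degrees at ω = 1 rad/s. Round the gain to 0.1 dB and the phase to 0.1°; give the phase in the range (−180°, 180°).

At s = jω = j1:
pole (s+10): 10 + j1 → |·| = √(10²+1²) = √101 ≈ 10.05, ∠ = arctan(1/10) ≈ 5.71°
pole (s+1000): 1000 + j1 → |·| = √(1000²+1²) = √1000001 ≈ 1000, ∠ = arctan(1/1000) ≈ 0.06°
|T| = 50 / 10050 ≈ 0.0049751
Gain = 20 log₁₀(0.0049751) ≈ -46.06 dB
∠T = 0.00° − 5.77° = -5.77°

-46.1 dB, -5.8°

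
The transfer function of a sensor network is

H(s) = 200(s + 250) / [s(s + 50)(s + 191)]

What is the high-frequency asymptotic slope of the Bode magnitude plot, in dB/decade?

-40 dB/decade

Each pole contributes −20 dB/decade at high frequency; each zero contributes +20 dB/decade.
Net: 1 zero(s) − 3 pole(s) → -40 dB/decade.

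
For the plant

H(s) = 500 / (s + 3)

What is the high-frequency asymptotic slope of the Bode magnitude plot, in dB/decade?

Each pole contributes −20 dB/decade at high frequency; each zero contributes +20 dB/decade.
Net: 0 zero(s) − 1 pole(s) → -20 dB/decade.

-20 dB/decade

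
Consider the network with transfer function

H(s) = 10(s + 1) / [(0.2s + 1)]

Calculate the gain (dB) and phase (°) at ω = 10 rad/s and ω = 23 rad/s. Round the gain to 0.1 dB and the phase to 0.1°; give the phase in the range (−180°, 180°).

At ω = 10 rad/s:
zero (1 + j10·1) = 1 + j10 → |·| ≈ 10.05, ∠ ≈ 84.29°
pole (1 + j10·0.2) = 1 + j2 → |·| ≈ 2.2361, ∠ ≈ 63.43°
|H| = 10 · 10.05 / (2.2361) ≈ 44.944
Gain = 20 log₁₀(44.944) ≈ 33.05 dB
∠H = (84.29°) − (63.43°) = 20.86°

At ω = 23 rad/s:
zero (1 + j23·1) = 1 + j23 → |·| ≈ 23.022, ∠ ≈ 87.51°
pole (1 + j23·0.2) = 1 + j4.6 → |·| ≈ 4.7074, ∠ ≈ 77.74°
|H| = 10 · 23.022 / (4.7074) ≈ 48.906
Gain = 20 log₁₀(48.906) ≈ 33.79 dB
∠H = (87.51°) − (77.74°) = 9.77°

ω = 10: 33.1 dB, 20.9°; ω = 23: 33.8 dB, 9.8°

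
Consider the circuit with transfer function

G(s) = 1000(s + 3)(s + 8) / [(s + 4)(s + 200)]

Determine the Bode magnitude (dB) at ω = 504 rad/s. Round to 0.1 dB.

59.4 dB

At s = jω = j504:
zero (s+3): 3 + j504 → |·| = √(3²+504²) = √254025 ≈ 504.01, ∠ = arctan(504/3) ≈ 89.66°
zero (s+8): 8 + j504 → |·| = √(8²+504²) = √254080 ≈ 504.06, ∠ = arctan(504/8) ≈ 89.09°
pole (s+4): 4 + j504 → |·| = √(4²+504²) = √254032 ≈ 504.02, ∠ = arctan(504/4) ≈ 89.55°
pole (s+200): 200 + j504 → |·| = √(200²+504²) = √294016 ≈ 542.23, ∠ = arctan(504/200) ≈ 68.36°
|G| = 1000 · 2.5405e+05 / 2.7329e+05 ≈ 929.6
Gain = 20 log₁₀(929.6) ≈ 59.37 dB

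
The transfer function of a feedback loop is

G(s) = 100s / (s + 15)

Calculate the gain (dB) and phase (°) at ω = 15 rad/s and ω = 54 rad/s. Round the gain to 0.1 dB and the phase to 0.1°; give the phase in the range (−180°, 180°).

ω = 15: 37.0 dB, 45.0°; ω = 54: 39.7 dB, 15.5°

At s = jω = j15:
zero at origin: s = j15 → |·| = 15, ∠ = 90.00°
pole (s+15): 15 + j15 → |·| = √(15²+15²) = √450 ≈ 21.213, ∠ = arctan(15/15) ≈ 45.00°
|G| = 100 · 15 / 21.213 ≈ 70.711
Gain = 20 log₁₀(70.711) ≈ 36.99 dB
∠G = 90.00° − 45.00° = 45.00°

At s = jω = j54:
zero at origin: s = j54 → |·| = 54, ∠ = 90.00°
pole (s+15): 15 + j54 → |·| = √(15²+54²) = √3141 ≈ 56.045, ∠ = arctan(54/15) ≈ 74.48°
|G| = 100 · 54 / 56.045 ≈ 96.351
Gain = 20 log₁₀(96.351) ≈ 39.68 dB
∠G = 90.00° − 74.48° = 15.52°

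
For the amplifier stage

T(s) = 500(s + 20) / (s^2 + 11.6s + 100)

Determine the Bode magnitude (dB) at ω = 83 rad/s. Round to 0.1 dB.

15.9 dB

At s = jω = j83:
zero (s+20): 20 + j83 → |·| = √(20²+83²) = √7289 ≈ 85.376, ∠ = arctan(83/20) ≈ 76.45°
quadratic: (j83)² + 11.6·j83 + 100 = -6789 + j962.8 → |·| ≈ 6856.9, ∠ ≈ 171.93°
|T| = 500 · 85.376 / 6856.9 ≈ 6.2256
Gain = 20 log₁₀(6.2256) ≈ 15.88 dB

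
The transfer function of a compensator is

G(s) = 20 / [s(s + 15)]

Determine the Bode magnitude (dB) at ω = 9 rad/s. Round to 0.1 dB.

-17.9 dB

At s = jω = j9:
pole (s+15): 15 + j9 → |·| = √(15²+9²) = √306 ≈ 17.493, ∠ = arctan(9/15) ≈ 30.96°
pole at origin: |s| = 9, ∠ = 90.00° (in denominator)
|G| = 20 / 157.44 ≈ 0.12703
Gain = 20 log₁₀(0.12703) ≈ -17.92 dB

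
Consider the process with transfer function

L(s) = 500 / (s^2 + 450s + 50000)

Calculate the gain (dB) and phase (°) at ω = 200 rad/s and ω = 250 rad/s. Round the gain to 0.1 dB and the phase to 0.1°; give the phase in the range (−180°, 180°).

ω = 200: -45.2 dB, -83.7°; ω = 250: -47.1 dB, -96.3°

Substitute s = j200:
Numerator: 500 = 500 + j0
Denominator: (j200)^2 + 450(j200) + 50000 = 10000 + j90000
|N| = √(500² + 0²) ≈ 500, ∠N ≈ 0.00°
|D| = √(10000² + 90000²) ≈ 90554, ∠D ≈ 83.66°
|L| = 500 / 90554 ≈ 0.0055216
Gain = 20 log₁₀(0.0055216) ≈ -45.16 dB
∠L = 0.00° − 83.66° = -83.66°

Substitute s = j250:
Numerator: 500 = 500 + j0
Denominator: (j250)^2 + 450(j250) + 50000 = -12500 + j112500
|N| = √(500² + 0²) ≈ 500, ∠N ≈ 0.00°
|D| = √(12500² + 112500²) ≈ 1.1319e+05, ∠D ≈ 96.34°
|L| = 500 / 1.1319e+05 ≈ 0.0044174
Gain = 20 log₁₀(0.0044174) ≈ -47.10 dB
∠L = 0.00° − 96.34° = -96.34°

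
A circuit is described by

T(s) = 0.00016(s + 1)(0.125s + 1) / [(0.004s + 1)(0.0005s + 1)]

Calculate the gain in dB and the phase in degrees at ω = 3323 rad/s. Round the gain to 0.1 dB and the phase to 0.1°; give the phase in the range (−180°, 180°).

18.6 dB, 35.2°

At ω = 3323 rad/s:
zero (1 + j3323·1) = 1 + j3323 → |·| ≈ 3323, ∠ ≈ 89.98°
zero (1 + j3323·0.125) = 1 + j415.375 → |·| ≈ 415.38, ∠ ≈ 89.86°
pole (1 + j3323·0.004) = 1 + j13.292 → |·| ≈ 13.33, ∠ ≈ 85.70°
pole (1 + j3323·0.0005) = 1 + j1.6615 → |·| ≈ 1.9392, ∠ ≈ 58.96°
|T| = 0.00016 · 3323 · 415.38 / (13.33 · 1.9392) ≈ 8.5436
Gain = 20 log₁₀(8.5436) ≈ 18.63 dB
∠T = (89.98° + 89.86°) − (85.70° + 58.96°) = 35.18°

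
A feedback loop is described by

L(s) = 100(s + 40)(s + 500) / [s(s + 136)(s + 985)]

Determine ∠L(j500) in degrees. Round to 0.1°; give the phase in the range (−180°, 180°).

-61.3°

At s = jω = j500:
zero (s+40): 40 + j500 → |·| = √(40²+500²) = √251600 ≈ 501.6, ∠ = arctan(500/40) ≈ 85.43°
zero (s+500): 500 + j500 → |·| = √(500²+500²) = √500000 ≈ 707.11, ∠ = arctan(500/500) ≈ 45.00°
pole (s+136): 136 + j500 → |·| = √(136²+500²) = √268496 ≈ 518.17, ∠ = arctan(500/136) ≈ 74.78°
pole (s+985): 985 + j500 → |·| = √(985²+500²) = √1220225 ≈ 1104.6, ∠ = arctan(500/985) ≈ 26.91°
pole at origin: |s| = 500, ∠ = 90.00° (in denominator)
∠L = 130.43° − 191.69° = -61.26°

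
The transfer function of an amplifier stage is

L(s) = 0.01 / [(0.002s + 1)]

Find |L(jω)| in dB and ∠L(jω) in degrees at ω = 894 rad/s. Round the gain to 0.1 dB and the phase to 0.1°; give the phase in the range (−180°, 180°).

-46.2 dB, -60.8°

At ω = 894 rad/s:
pole (1 + j894·0.002) = 1 + j1.788 → |·| ≈ 2.0486, ∠ ≈ 60.78°
|L| = 0.01 · 1 / (2.0486) ≈ 0.0048814
Gain = 20 log₁₀(0.0048814) ≈ -46.23 dB
∠L = (0°) − (60.78°) = -60.78°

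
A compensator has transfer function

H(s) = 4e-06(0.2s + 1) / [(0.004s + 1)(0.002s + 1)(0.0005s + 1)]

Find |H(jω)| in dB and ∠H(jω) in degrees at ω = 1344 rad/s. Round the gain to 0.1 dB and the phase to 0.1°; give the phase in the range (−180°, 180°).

-84.9 dB, -93.2°

At ω = 1344 rad/s:
zero (1 + j1344·0.2) = 1 + j268.8 → |·| ≈ 268.8, ∠ ≈ 89.79°
pole (1 + j1344·0.004) = 1 + j5.376 → |·| ≈ 5.4682, ∠ ≈ 79.46°
pole (1 + j1344·0.002) = 1 + j2.688 → |·| ≈ 2.868, ∠ ≈ 69.59°
pole (1 + j1344·0.0005) = 1 + j0.672 → |·| ≈ 1.2048, ∠ ≈ 33.90°
|H| = 4e-06 · 268.8 / (5.4682 · 2.868 · 1.2048) ≈ 5.6905e-05
Gain = 20 log₁₀(5.6905e-05) ≈ -84.90 dB
∠H = (89.79°) − (79.46° + 69.59° + 33.90°) = -93.16°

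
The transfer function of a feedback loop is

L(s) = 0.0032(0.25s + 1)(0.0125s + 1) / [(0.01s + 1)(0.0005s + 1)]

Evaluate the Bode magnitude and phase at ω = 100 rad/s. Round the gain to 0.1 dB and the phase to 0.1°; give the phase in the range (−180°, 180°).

At ω = 100 rad/s:
zero (1 + j100·0.25) = 1 + j25 → |·| ≈ 25.02, ∠ ≈ 87.71°
zero (1 + j100·0.0125) = 1 + j1.25 → |·| ≈ 1.6008, ∠ ≈ 51.34°
pole (1 + j100·0.01) = 1 + j1 → |·| ≈ 1.4142, ∠ ≈ 45.00°
pole (1 + j100·0.0005) = 1 + j0.05 → |·| ≈ 1.0012, ∠ ≈ 2.86°
|L| = 0.0032 · 25.02 · 1.6008 / (1.4142 · 1.0012) ≈ 0.09052
Gain = 20 log₁₀(0.09052) ≈ -20.87 dB
∠L = (87.71° + 51.34°) − (45.00° + 2.86°) = 91.19°

-20.9 dB, 91.2°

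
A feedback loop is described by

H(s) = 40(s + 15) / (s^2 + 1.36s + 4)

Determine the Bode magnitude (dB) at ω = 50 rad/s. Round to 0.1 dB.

At s = jω = j50:
zero (s+15): 15 + j50 → |·| = √(15²+50²) = √2725 ≈ 52.202, ∠ = arctan(50/15) ≈ 73.30°
quadratic: (j50)² + 1.36·j50 + 4 = -2496 + j68 → |·| ≈ 2496.9, ∠ ≈ 178.44°
|H| = 40 · 52.202 / 2496.9 ≈ 0.83627
Gain = 20 log₁₀(0.83627) ≈ -1.55 dB

-1.6 dB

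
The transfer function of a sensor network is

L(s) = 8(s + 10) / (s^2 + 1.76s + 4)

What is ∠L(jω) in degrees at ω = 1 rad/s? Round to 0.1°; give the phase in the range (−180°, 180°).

-24.7°

At s = jω = j1:
zero (s+10): 10 + j1 → |·| = √(10²+1²) = √101 ≈ 10.05, ∠ = arctan(1/10) ≈ 5.71°
quadratic: (j1)² + 1.76·j1 + 4 = 3 + j1.76 → |·| ≈ 3.4782, ∠ ≈ 30.40°
∠L = 5.71° − 30.40° = -24.69°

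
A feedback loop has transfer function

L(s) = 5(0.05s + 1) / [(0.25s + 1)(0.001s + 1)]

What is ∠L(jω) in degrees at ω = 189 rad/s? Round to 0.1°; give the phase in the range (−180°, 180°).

At ω = 189 rad/s:
zero (1 + j189·0.05) = 1 + j9.45 → |·| ≈ 9.5028, ∠ ≈ 83.96°
pole (1 + j189·0.25) = 1 + j47.25 → |·| ≈ 47.261, ∠ ≈ 88.79°
pole (1 + j189·0.001) = 1 + j0.189 → |·| ≈ 1.0177, ∠ ≈ 10.70°
∠L = (83.96°) − (88.79° + 10.70°) = -15.53°

-15.5°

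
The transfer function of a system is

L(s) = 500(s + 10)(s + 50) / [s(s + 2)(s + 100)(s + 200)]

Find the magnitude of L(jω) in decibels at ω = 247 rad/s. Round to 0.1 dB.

-44.4 dB

At s = jω = j247:
zero (s+10): 10 + j247 → |·| = √(10²+247²) = √61109 ≈ 247.2, ∠ = arctan(247/10) ≈ 87.68°
zero (s+50): 50 + j247 → |·| = √(50²+247²) = √63509 ≈ 252.01, ∠ = arctan(247/50) ≈ 78.56°
pole (s+2): 2 + j247 → |·| = √(2²+247²) = √61013 ≈ 247.01, ∠ = arctan(247/2) ≈ 89.54°
pole (s+100): 100 + j247 → |·| = √(100²+247²) = √71009 ≈ 266.48, ∠ = arctan(247/100) ≈ 67.96°
pole (s+200): 200 + j247 → |·| = √(200²+247²) = √101009 ≈ 317.82, ∠ = arctan(247/200) ≈ 51.00°
pole at origin: |s| = 247, ∠ = 90.00° (in denominator)
|L| = 500 · 62297 / 5.1672e+09 ≈ 0.0060281
Gain = 20 log₁₀(0.0060281) ≈ -44.40 dB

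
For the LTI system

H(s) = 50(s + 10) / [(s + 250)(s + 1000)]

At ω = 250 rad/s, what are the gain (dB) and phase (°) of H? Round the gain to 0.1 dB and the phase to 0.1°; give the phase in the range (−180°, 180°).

At s = jω = j250:
zero (s+10): 10 + j250 → |·| = √(10²+250²) = √62600 ≈ 250.2, ∠ = arctan(250/10) ≈ 87.71°
pole (s+250): 250 + j250 → |·| = √(250²+250²) = √125000 ≈ 353.55, ∠ = arctan(250/250) ≈ 45.00°
pole (s+1000): 1000 + j250 → |·| = √(1000²+250²) = √1062500 ≈ 1030.8, ∠ = arctan(250/1000) ≈ 14.04°
|H| = 50 · 250.2 / 3.6444e+05 ≈ 0.034327
Gain = 20 log₁₀(0.034327) ≈ -29.29 dB
∠H = 87.71° − 59.04° = 28.67°

-29.3 dB, 28.7°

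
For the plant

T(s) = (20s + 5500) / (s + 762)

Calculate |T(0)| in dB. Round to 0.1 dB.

T(0) = 5500 / 762 ≈ 7.2178
20 log₁₀(7.2178) ≈ 17.17 dB

17.2 dB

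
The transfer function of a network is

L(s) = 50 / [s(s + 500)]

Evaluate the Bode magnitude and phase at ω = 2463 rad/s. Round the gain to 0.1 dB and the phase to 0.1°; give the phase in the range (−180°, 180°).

At s = jω = j2463:
pole (s+500): 500 + j2463 → |·| = √(500²+2463²) = √6316369 ≈ 2513.2, ∠ = arctan(2463/500) ≈ 78.52°
pole at origin: |s| = 2463, ∠ = 90.00° (in denominator)
|L| = 50 / 6.19e+06 ≈ 8.0775e-06
Gain = 20 log₁₀(8.0775e-06) ≈ -101.85 dB
∠L = 0.00° − 168.52° = -168.52°

-101.9 dB, -168.5°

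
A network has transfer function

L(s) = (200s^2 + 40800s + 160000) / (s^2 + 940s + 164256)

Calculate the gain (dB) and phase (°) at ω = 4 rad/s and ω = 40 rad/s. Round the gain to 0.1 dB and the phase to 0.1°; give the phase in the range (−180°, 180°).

ω = 4: 2.8 dB, 44.8°; ω = 40: 19.8 dB, 82.6°

Substitute s = j4:
Numerator: 200(j4)^2 + 40800(j4) + 160000 = 156800 + j163200
Denominator: (j4)^2 + 940(j4) + 164256 = 164240 + j3760
|N| = √(156800² + 163200²) ≈ 2.2632e+05, ∠N ≈ 46.15°
|D| = √(164240² + 3760²) ≈ 1.6428e+05, ∠D ≈ 1.31°
|L| = 2.2632e+05 / 1.6428e+05 ≈ 1.3776
Gain = 20 log₁₀(1.3776) ≈ 2.78 dB
∠L = 46.15° − 1.31° = 44.84°

Substitute s = j40:
Numerator: 200(j40)^2 + 40800(j40) + 160000 = -160000 + j1632000
Denominator: (j40)^2 + 940(j40) + 164256 = 162656 + j37600
|N| = √(160000² + 1632000²) ≈ 1.6398e+06, ∠N ≈ 95.60°
|D| = √(162656² + 37600²) ≈ 1.6695e+05, ∠D ≈ 13.02°
|L| = 1.6398e+06 / 1.6695e+05 ≈ 9.8221
Gain = 20 log₁₀(9.8221) ≈ 19.84 dB
∠L = 95.60° − 13.02° = 82.58°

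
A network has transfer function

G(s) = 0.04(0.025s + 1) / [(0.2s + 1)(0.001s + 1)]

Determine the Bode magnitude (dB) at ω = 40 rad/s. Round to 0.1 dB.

At ω = 40 rad/s:
zero (1 + j40·0.025) = 1 + j1 → |·| ≈ 1.4142, ∠ ≈ 45.00°
pole (1 + j40·0.2) = 1 + j8 → |·| ≈ 8.0623, ∠ ≈ 82.87°
pole (1 + j40·0.001) = 1 + j0.04 → |·| ≈ 1.0008, ∠ ≈ 2.29°
|G| = 0.04 · 1.4142 / (8.0623 · 1.0008) ≈ 0.0070108
Gain = 20 log₁₀(0.0070108) ≈ -43.08 dB

-43.1 dB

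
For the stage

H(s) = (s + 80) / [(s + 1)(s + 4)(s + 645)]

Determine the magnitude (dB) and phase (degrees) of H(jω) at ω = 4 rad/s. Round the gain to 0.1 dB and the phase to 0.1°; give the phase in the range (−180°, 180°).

At s = jω = j4:
zero (s+80): 80 + j4 → |·| = √(80²+4²) = √6416 ≈ 80.1, ∠ = arctan(4/80) ≈ 2.86°
pole (s+1): 1 + j4 → |·| = √(1²+4²) = √17 ≈ 4.1231, ∠ = arctan(4/1) ≈ 75.96°
pole (s+4): 4 + j4 → |·| = √(4²+4²) = √32 ≈ 5.6569, ∠ = arctan(4/4) ≈ 45.00°
pole (s+645): 645 + j4 → |·| = √(645²+4²) = √416041 ≈ 645.01, ∠ = arctan(4/645) ≈ 0.36°
|H| = 1 · 80.1 / 15044 ≈ 0.0053244
Gain = 20 log₁₀(0.0053244) ≈ -45.47 dB
∠H = 2.86° − 121.32° = -118.46°

-45.5 dB, -118.5°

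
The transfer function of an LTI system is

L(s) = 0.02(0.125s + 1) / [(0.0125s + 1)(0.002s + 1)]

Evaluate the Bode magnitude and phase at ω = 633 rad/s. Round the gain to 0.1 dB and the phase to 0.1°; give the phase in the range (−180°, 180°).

-18.2 dB, -45.2°

At ω = 633 rad/s:
zero (1 + j633·0.125) = 1 + j79.125 → |·| ≈ 79.131, ∠ ≈ 89.28°
pole (1 + j633·0.0125) = 1 + j7.9125 → |·| ≈ 7.9754, ∠ ≈ 82.80°
pole (1 + j633·0.002) = 1 + j1.266 → |·| ≈ 1.6133, ∠ ≈ 51.70°
|L| = 0.02 · 79.131 / (7.9754 · 1.6133) ≈ 0.123
Gain = 20 log₁₀(0.123) ≈ -18.20 dB
∠L = (89.28°) − (82.80° + 51.70°) = -45.22°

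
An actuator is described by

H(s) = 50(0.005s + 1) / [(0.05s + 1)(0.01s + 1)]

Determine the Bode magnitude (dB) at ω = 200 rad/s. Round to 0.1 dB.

At ω = 200 rad/s:
zero (1 + j200·0.005) = 1 + j1 → |·| ≈ 1.4142, ∠ ≈ 45.00°
pole (1 + j200·0.05) = 1 + j10 → |·| ≈ 10.05, ∠ ≈ 84.29°
pole (1 + j200·0.01) = 1 + j2 → |·| ≈ 2.2361, ∠ ≈ 63.43°
|H| = 50 · 1.4142 / (10.05 · 2.2361) ≈ 3.1465
Gain = 20 log₁₀(3.1465) ≈ 9.96 dB

10.0 dB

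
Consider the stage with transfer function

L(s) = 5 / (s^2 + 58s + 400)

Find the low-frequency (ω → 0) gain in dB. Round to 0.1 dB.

L(0) = 5 / 400 = 0.0125
20 log₁₀(0.0125) ≈ -38.06 dB

-38.1 dB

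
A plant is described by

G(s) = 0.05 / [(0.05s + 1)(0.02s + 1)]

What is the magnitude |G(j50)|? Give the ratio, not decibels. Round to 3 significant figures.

0.0131

At ω = 50 rad/s:
pole (1 + j50·0.05) = 1 + j2.5 → |·| ≈ 2.6926, ∠ ≈ 68.20°
pole (1 + j50·0.02) = 1 + j1 → |·| ≈ 1.4142, ∠ ≈ 45.00°
|G| = 0.05 · 1 / (2.6926 · 1.4142) ≈ 0.013131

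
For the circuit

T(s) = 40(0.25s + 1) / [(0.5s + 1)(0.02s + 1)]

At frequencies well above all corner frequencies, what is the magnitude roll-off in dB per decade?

-20 dB/decade

Each pole contributes −20 dB/decade at high frequency; each zero contributes +20 dB/decade.
Net: 1 zero(s) − 2 pole(s) → -20 dB/decade.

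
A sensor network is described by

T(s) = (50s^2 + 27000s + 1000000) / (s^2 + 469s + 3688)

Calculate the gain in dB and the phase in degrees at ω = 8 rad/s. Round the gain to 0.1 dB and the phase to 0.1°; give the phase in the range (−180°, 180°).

45.8 dB, -33.8°

Substitute s = j8:
Numerator: 50(j8)^2 + 27000(j8) + 1000000 = 996800 + j216000
Denominator: (j8)^2 + 469(j8) + 3688 = 3624 + j3752
|N| = √(996800² + 216000²) ≈ 1.0199e+06, ∠N ≈ 12.23°
|D| = √(3624² + 3752²) ≈ 5216.4, ∠D ≈ 45.99°
|T| = 1.0199e+06 / 5216.4 ≈ 195.52
Gain = 20 log₁₀(195.52) ≈ 45.82 dB
∠T = 12.23° − 45.99° = -33.76°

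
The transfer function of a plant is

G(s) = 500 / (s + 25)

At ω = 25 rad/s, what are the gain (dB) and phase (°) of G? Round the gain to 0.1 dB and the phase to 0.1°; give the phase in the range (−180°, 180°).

23.0 dB, -45.0°

At s = jω = j25:
pole (s+25): 25 + j25 → |·| = √(25²+25²) = √1250 ≈ 35.355, ∠ = arctan(25/25) ≈ 45.00°
|G| = 500 / 35.355 ≈ 14.142
Gain = 20 log₁₀(14.142) ≈ 23.01 dB
∠G = 0.00° − 45.00° = -45.00°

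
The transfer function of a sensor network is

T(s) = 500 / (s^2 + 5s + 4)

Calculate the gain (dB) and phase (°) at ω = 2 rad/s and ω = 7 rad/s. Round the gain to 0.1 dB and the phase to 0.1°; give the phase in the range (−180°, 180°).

ω = 2: 34.0 dB, -90.0°; ω = 7: 18.9 dB, -142.1°

Substitute s = j2:
Numerator: 500 = 500 + j0
Denominator: (j2)^2 + 5(j2) + 4 = 0 + j10
|N| = √(500² + 0²) ≈ 500, ∠N ≈ 0.00°
|D| = √(0² + 10²) ≈ 10, ∠D ≈ 90.00°
|T| = 500 / 10 ≈ 50
Gain = 20 log₁₀(50) ≈ 33.98 dB
∠T = 0.00° − 90.00° = -90.00°

Substitute s = j7:
Numerator: 500 = 500 + j0
Denominator: (j7)^2 + 5(j7) + 4 = -45 + j35
|N| = √(500² + 0²) ≈ 500, ∠N ≈ 0.00°
|D| = √(45² + 35²) ≈ 57.009, ∠D ≈ 142.13°
|T| = 500 / 57.009 ≈ 8.7705
Gain = 20 log₁₀(8.7705) ≈ 18.86 dB
∠T = 0.00° − 142.13° = -142.13°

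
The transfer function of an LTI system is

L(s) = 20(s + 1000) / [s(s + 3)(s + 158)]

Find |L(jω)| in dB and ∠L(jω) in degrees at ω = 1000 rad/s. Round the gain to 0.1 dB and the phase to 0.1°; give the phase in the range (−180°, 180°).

At s = jω = j1000:
zero (s+1000): 1000 + j1000 → |·| = √(1000²+1000²) = √2000000 ≈ 1414.2, ∠ = arctan(1000/1000) ≈ 45.00°
pole (s+3): 3 + j1000 → |·| = √(3²+1000²) = √1000009 ≈ 1000, ∠ = arctan(1000/3) ≈ 89.83°
pole (s+158): 158 + j1000 → |·| = √(158²+1000²) = √1024964 ≈ 1012.4, ∠ = arctan(1000/158) ≈ 81.02°
pole at origin: |s| = 1000, ∠ = 90.00° (in denominator)
|L| = 20 · 1414.2 / 1.0124e+09 ≈ 2.7938e-05
Gain = 20 log₁₀(2.7938e-05) ≈ -91.08 dB
∠L = 45.00° − 260.85° = -215.85° ≡ 144.15° (principal value)

-91.1 dB, 144.2°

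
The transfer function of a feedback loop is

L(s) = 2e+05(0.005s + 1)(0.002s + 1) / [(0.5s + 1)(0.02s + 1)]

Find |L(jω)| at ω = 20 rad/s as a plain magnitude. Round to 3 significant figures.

At ω = 20 rad/s:
zero (1 + j20·0.005) = 1 + j0.1 → |·| ≈ 1.005, ∠ ≈ 5.71°
zero (1 + j20·0.002) = 1 + j0.04 → |·| ≈ 1.0008, ∠ ≈ 2.29°
pole (1 + j20·0.5) = 1 + j10 → |·| ≈ 10.05, ∠ ≈ 84.29°
pole (1 + j20·0.02) = 1 + j0.4 → |·| ≈ 1.077, ∠ ≈ 21.80°
|L| = 2e+05 · 1.005 · 1.0008 / (10.05 · 1.077) ≈ 18585

1.86e+04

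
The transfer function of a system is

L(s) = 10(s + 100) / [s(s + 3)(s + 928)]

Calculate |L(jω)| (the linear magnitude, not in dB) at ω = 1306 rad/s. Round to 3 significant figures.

4.79e-06

At s = jω = j1306:
zero (s+100): 100 + j1306 → |·| = √(100²+1306²) = √1715636 ≈ 1309.8, ∠ = arctan(1306/100) ≈ 85.62°
pole (s+3): 3 + j1306 → |·| = √(3²+1306²) = √1705645 ≈ 1306, ∠ = arctan(1306/3) ≈ 89.87°
pole (s+928): 928 + j1306 → |·| = √(928²+1306²) = √2566820 ≈ 1602.1, ∠ = arctan(1306/928) ≈ 54.60°
pole at origin: |s| = 1306, ∠ = 90.00° (in denominator)
|L| = 10 · 1309.8 / 2.7326e+09 ≈ 4.7932e-06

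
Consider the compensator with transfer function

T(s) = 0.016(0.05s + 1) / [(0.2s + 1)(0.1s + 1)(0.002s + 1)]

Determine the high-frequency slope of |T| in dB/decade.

Each pole contributes −20 dB/decade at high frequency; each zero contributes +20 dB/decade.
Net: 1 zero(s) − 3 pole(s) → -40 dB/decade.

-40 dB/decade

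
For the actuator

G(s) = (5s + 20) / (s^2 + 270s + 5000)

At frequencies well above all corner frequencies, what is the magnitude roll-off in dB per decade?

-20 dB/decade

Each pole contributes −20 dB/decade at high frequency; each zero contributes +20 dB/decade.
Net: 1 zero(s) − 2 pole(s) → -20 dB/decade.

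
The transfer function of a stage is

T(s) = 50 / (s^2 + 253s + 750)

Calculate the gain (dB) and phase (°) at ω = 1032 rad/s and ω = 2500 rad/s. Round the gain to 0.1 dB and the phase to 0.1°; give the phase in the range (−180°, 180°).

Substitute s = j1032:
Numerator: 50 = 50 + j0
Denominator: (j1032)^2 + 253(j1032) + 750 = -1064274 + j261096
|N| = √(50² + 0²) ≈ 50, ∠N ≈ 0.00°
|D| = √(1064274² + 261096²) ≈ 1.0958e+06, ∠D ≈ 166.22°
|T| = 50 / 1.0958e+06 ≈ 4.5629e-05
Gain = 20 log₁₀(4.5629e-05) ≈ -86.82 dB
∠T = 0.00° − 166.22° = -166.22°

Substitute s = j2500:
Numerator: 50 = 50 + j0
Denominator: (j2500)^2 + 253(j2500) + 750 = -6249250 + j632500
|N| = √(50² + 0²) ≈ 50, ∠N ≈ 0.00°
|D| = √(6249250² + 632500²) ≈ 6.2812e+06, ∠D ≈ 174.22°
|T| = 50 / 6.2812e+06 ≈ 7.9603e-06
Gain = 20 log₁₀(7.9603e-06) ≈ -101.98 dB
∠T = 0.00° − 174.22° = -174.22°

ω = 1032: -86.8 dB, -166.2°; ω = 2500: -102.0 dB, -174.2°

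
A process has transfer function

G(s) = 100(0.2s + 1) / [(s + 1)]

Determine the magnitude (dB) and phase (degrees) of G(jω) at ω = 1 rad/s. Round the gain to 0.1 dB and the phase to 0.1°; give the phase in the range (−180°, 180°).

At ω = 1 rad/s:
zero (1 + j1·0.2) = 1 + j0.2 → |·| ≈ 1.0198, ∠ ≈ 11.31°
pole (1 + j1·1) = 1 + j1 → |·| ≈ 1.4142, ∠ ≈ 45.00°
|G| = 100 · 1.0198 / (1.4142) ≈ 72.111
Gain = 20 log₁₀(72.111) ≈ 37.16 dB
∠G = (11.31°) − (45.00°) = -33.69°

37.2 dB, -33.7°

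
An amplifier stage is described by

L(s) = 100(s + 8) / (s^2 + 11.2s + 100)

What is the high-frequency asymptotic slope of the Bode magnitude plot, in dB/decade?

-20 dB/decade

Each pole contributes −20 dB/decade at high frequency; each zero contributes +20 dB/decade.
Net: 1 zero(s) − 2 pole(s) → -20 dB/decade.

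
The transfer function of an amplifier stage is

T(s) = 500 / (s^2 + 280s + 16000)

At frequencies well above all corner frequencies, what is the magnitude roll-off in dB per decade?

Each pole contributes −20 dB/decade at high frequency; each zero contributes +20 dB/decade.
Net: 0 zero(s) − 2 pole(s) → -40 dB/decade.

-40 dB/decade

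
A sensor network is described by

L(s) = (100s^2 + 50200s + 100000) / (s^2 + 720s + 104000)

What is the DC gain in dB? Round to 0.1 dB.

-0.3 dB

L(0) = 100000 / 104000 ≈ 0.96154
20 log₁₀(0.96154) ≈ -0.34 dB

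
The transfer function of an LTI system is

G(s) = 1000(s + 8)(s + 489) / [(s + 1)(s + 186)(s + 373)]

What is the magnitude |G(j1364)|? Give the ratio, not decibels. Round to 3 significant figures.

At s = jω = j1364:
zero (s+8): 8 + j1364 → |·| = √(8²+1364²) = √1860560 ≈ 1364, ∠ = arctan(1364/8) ≈ 89.66°
zero (s+489): 489 + j1364 → |·| = √(489²+1364²) = √2099617 ≈ 1449, ∠ = arctan(1364/489) ≈ 70.28°
pole (s+1): 1 + j1364 → |·| = √(1²+1364²) = √1860497 ≈ 1364, ∠ = arctan(1364/1) ≈ 89.96°
pole (s+186): 186 + j1364 → |·| = √(186²+1364²) = √1895092 ≈ 1376.6, ∠ = arctan(1364/186) ≈ 82.23°
pole (s+373): 373 + j1364 → |·| = √(373²+1364²) = √1999625 ≈ 1414.1, ∠ = arctan(1364/373) ≈ 74.71°
|G| = 1000 · 1.9764e+06 / 2.6552e+09 ≈ 0.74435

0.744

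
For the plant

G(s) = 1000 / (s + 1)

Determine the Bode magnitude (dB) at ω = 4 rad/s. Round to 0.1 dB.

Substitute s = j4:
Numerator: 1000 = 1000 + j0
Denominator: (j4) + 1 = 1 + j4
|N| = √(1000² + 0²) ≈ 1000, ∠N ≈ 0.00°
|D| = √(1² + 4²) ≈ 4.1231, ∠D ≈ 75.96°
|G| = 1000 / 4.1231 ≈ 242.54
Gain = 20 log₁₀(242.54) ≈ 47.70 dB

47.7 dB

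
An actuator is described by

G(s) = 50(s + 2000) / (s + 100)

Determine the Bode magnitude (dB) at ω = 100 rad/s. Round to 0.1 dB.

57.0 dB

At s = jω = j100:
zero (s+2000): 2000 + j100 → |·| = √(2000²+100²) = √4010000 ≈ 2002.5, ∠ = arctan(100/2000) ≈ 2.86°
pole (s+100): 100 + j100 → |·| = √(100²+100²) = √20000 ≈ 141.42, ∠ = arctan(100/100) ≈ 45.00°
|G| = 50 · 2002.5 / 141.42 ≈ 708
Gain = 20 log₁₀(708) ≈ 57.00 dB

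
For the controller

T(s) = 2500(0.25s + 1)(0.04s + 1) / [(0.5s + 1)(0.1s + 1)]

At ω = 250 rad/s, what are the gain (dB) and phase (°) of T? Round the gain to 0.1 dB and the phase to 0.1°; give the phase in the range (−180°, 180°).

At ω = 250 rad/s:
zero (1 + j250·0.25) = 1 + j62.5 → |·| ≈ 62.508, ∠ ≈ 89.08°
zero (1 + j250·0.04) = 1 + j10 → |·| ≈ 10.05, ∠ ≈ 84.29°
pole (1 + j250·0.5) = 1 + j125 → |·| ≈ 125, ∠ ≈ 89.54°
pole (1 + j250·0.1) = 1 + j25 → |·| ≈ 25.02, ∠ ≈ 87.71°
|T| = 2500 · 62.508 · 10.05 / (125 · 25.02) ≈ 502.16
Gain = 20 log₁₀(502.16) ≈ 54.02 dB
∠T = (89.08° + 84.29°) − (89.54° + 87.71°) = -3.88°

54.0 dB, -3.9°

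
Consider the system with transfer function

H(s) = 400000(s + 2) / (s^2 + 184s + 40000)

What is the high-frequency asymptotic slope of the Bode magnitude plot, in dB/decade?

Each pole contributes −20 dB/decade at high frequency; each zero contributes +20 dB/decade.
Net: 1 zero(s) − 2 pole(s) → -20 dB/decade.

-20 dB/decade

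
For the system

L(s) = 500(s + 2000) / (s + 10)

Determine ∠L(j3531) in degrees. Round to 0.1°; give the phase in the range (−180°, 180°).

-29.4°

At s = jω = j3531:
zero (s+2000): 2000 + j3531 → |·| = √(2000²+3531²) = √16467961 ≈ 4058.1, ∠ = arctan(3531/2000) ≈ 60.47°
pole (s+10): 10 + j3531 → |·| = √(10²+3531²) = √12468061 ≈ 3531, ∠ = arctan(3531/10) ≈ 89.84°
∠L = 60.47° − 89.84° = -29.37°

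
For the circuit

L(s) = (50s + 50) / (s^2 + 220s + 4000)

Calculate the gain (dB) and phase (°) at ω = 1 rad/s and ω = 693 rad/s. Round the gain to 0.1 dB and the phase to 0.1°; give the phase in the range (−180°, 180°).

ω = 1: -35.1 dB, 41.9°; ω = 693: -23.2 dB, -72.3°

Substitute s = j1:
Numerator: 50(j1) + 50 = 50 + j50
Denominator: (j1)^2 + 220(j1) + 4000 = 3999 + j220
|N| = √(50² + 50²) ≈ 70.711, ∠N ≈ 45.00°
|D| = √(3999² + 220²) ≈ 4005, ∠D ≈ 3.15°
|L| = 70.711 / 4005 ≈ 0.017656
Gain = 20 log₁₀(0.017656) ≈ -35.06 dB
∠L = 45.00° − 3.15° = 41.85°

Substitute s = j693:
Numerator: 50(j693) + 50 = 50 + j34650
Denominator: (j693)^2 + 220(j693) + 4000 = -476249 + j152460
|N| = √(50² + 34650²) ≈ 34650, ∠N ≈ 89.92°
|D| = √(476249² + 152460²) ≈ 5.0006e+05, ∠D ≈ 162.25°
|L| = 34650 / 5.0006e+05 ≈ 0.069292
Gain = 20 log₁₀(0.069292) ≈ -23.19 dB
∠L = 89.92° − 162.25° = -72.33°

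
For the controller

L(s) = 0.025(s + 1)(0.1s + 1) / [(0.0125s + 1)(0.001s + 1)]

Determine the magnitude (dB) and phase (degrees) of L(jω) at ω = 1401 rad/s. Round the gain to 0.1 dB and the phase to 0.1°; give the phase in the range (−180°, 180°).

44.2 dB, 38.3°

At ω = 1401 rad/s:
zero (1 + j1401·1) = 1 + j1401 → |·| ≈ 1401, ∠ ≈ 89.96°
zero (1 + j1401·0.1) = 1 + j140.1 → |·| ≈ 140.1, ∠ ≈ 89.59°
pole (1 + j1401·0.0125) = 1 + j17.5125 → |·| ≈ 17.541, ∠ ≈ 86.73°
pole (1 + j1401·0.001) = 1 + j1.401 → |·| ≈ 1.7213, ∠ ≈ 54.48°
|L| = 0.025 · 1401 · 140.1 / (17.541 · 1.7213) ≈ 162.52
Gain = 20 log₁₀(162.52) ≈ 44.22 dB
∠L = (89.96° + 89.59°) − (86.73° + 54.48°) = 38.34°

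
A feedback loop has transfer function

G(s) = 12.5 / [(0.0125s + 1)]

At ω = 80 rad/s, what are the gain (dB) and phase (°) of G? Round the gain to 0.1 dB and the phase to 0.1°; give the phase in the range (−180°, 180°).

At ω = 80 rad/s:
pole (1 + j80·0.0125) = 1 + j1 → |·| ≈ 1.4142, ∠ ≈ 45.00°
|G| = 12.5 · 1 / (1.4142) ≈ 8.8389
Gain = 20 log₁₀(8.8389) ≈ 18.93 dB
∠G = (0°) − (45.00°) = -45.00°

18.9 dB, -45.0°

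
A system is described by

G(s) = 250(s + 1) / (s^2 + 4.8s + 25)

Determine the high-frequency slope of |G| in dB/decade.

-20 dB/decade

Each pole contributes −20 dB/decade at high frequency; each zero contributes +20 dB/decade.
Net: 1 zero(s) − 2 pole(s) → -20 dB/decade.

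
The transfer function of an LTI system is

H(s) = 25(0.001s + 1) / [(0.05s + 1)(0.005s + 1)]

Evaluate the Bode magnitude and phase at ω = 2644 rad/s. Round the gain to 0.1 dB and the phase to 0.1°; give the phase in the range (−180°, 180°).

At ω = 2644 rad/s:
zero (1 + j2644·0.001) = 1 + j2.644 → |·| ≈ 2.8268, ∠ ≈ 69.28°
pole (1 + j2644·0.05) = 1 + j132.2 → |·| ≈ 132.2, ∠ ≈ 89.57°
pole (1 + j2644·0.005) = 1 + j13.22 → |·| ≈ 13.258, ∠ ≈ 85.67°
|H| = 25 · 2.8268 / (132.2 · 13.258) ≈ 0.04032
Gain = 20 log₁₀(0.04032) ≈ -27.89 dB
∠H = (69.28°) − (89.57° + 85.67°) = -105.96°

-27.9 dB, -106.0°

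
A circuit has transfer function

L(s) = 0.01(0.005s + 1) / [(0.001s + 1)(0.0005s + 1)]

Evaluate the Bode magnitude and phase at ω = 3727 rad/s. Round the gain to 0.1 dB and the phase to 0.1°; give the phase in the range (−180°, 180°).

At ω = 3727 rad/s:
zero (1 + j3727·0.005) = 1 + j18.635 → |·| ≈ 18.662, ∠ ≈ 86.93°
pole (1 + j3727·0.001) = 1 + j3.727 → |·| ≈ 3.8588, ∠ ≈ 74.98°
pole (1 + j3727·0.0005) = 1 + j1.8635 → |·| ≈ 2.1149, ∠ ≈ 61.78°
|L| = 0.01 · 18.662 / (3.8588 · 2.1149) ≈ 0.022867
Gain = 20 log₁₀(0.022867) ≈ -32.82 dB
∠L = (86.93°) − (74.98° + 61.78°) = -49.83°

-32.8 dB, -49.8°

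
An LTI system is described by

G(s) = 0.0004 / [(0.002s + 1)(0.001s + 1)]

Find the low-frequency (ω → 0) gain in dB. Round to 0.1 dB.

-68.0 dB

G(0) = 0.0004 · 1 / 1 = 0.0004
20 log₁₀(0.0004) ≈ -67.96 dB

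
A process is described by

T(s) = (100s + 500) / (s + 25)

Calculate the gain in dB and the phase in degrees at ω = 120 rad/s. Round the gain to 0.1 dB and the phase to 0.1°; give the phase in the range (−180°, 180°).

Substitute s = j120:
Numerator: 100(j120) + 500 = 500 + j12000
Denominator: (j120) + 25 = 25 + j120
|N| = √(500² + 12000²) ≈ 12010, ∠N ≈ 87.61°
|D| = √(25² + 120²) ≈ 122.58, ∠D ≈ 78.23°
|T| = 12010 / 122.58 ≈ 97.977
Gain = 20 log₁₀(97.977) ≈ 39.82 dB
∠T = 87.61° − 78.23° = 9.38°

39.8 dB, 9.4°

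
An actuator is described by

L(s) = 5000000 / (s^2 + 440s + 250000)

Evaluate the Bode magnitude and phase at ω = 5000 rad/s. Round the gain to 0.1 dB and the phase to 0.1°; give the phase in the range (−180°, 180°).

-13.9 dB, -174.9°

At s = jω = j5000:
quadratic: (j5000)² + 440·j5000 + 250000 = -24750000 + j2200000 → |·| ≈ 2.4848e+07, ∠ ≈ 174.92°
|L| = 5000000 / 2.4848e+07 ≈ 0.20122
Gain = 20 log₁₀(0.20122) ≈ -13.93 dB
∠L = 0.00° − 174.92° = -174.92°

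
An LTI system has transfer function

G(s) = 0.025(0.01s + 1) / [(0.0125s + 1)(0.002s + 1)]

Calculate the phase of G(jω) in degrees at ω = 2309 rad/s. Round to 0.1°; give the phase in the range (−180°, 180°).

At ω = 2309 rad/s:
zero (1 + j2309·0.01) = 1 + j23.09 → |·| ≈ 23.112, ∠ ≈ 87.52°
pole (1 + j2309·0.0125) = 1 + j28.8625 → |·| ≈ 28.88, ∠ ≈ 88.02°
pole (1 + j2309·0.002) = 1 + j4.618 → |·| ≈ 4.725, ∠ ≈ 77.78°
∠G = (87.52°) − (88.02° + 77.78°) = -78.28°

-78.3°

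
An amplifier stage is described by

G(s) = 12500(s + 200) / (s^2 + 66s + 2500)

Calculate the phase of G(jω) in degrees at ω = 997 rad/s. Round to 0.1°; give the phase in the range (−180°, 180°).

-97.5°

At s = jω = j997:
zero (s+200): 200 + j997 → |·| = √(200²+997²) = √1034009 ≈ 1016.9, ∠ = arctan(997/200) ≈ 78.66°
quadratic: (j997)² + 66·j997 + 2500 = -991509 + j65802 → |·| ≈ 9.9369e+05, ∠ ≈ 176.20°
∠G = 78.66° − 176.20° = -97.54°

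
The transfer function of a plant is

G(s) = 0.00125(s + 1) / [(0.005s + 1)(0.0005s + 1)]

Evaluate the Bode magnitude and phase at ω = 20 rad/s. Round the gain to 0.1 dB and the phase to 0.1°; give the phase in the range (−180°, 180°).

At ω = 20 rad/s:
zero (1 + j20·1) = 1 + j20 → |·| ≈ 20.025, ∠ ≈ 87.14°
pole (1 + j20·0.005) = 1 + j0.1 → |·| ≈ 1.005, ∠ ≈ 5.71°
pole (1 + j20·0.0005) = 1 + j0.01 → |·| ≈ 1, ∠ ≈ 0.57°
|G| = 0.00125 · 20.025 / (1.005 · 1) ≈ 0.024907
Gain = 20 log₁₀(0.024907) ≈ -32.07 dB
∠G = (87.14°) − (5.71° + 0.57°) = 80.86°

-32.1 dB, 80.9°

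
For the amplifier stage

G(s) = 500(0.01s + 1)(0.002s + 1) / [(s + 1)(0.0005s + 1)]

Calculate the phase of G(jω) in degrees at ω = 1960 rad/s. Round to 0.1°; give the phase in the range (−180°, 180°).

28.4°

At ω = 1960 rad/s:
zero (1 + j1960·0.01) = 1 + j19.6 → |·| ≈ 19.625, ∠ ≈ 87.08°
zero (1 + j1960·0.002) = 1 + j3.92 → |·| ≈ 4.0455, ∠ ≈ 75.69°
pole (1 + j1960·1) = 1 + j1960 → |·| ≈ 1960, ∠ ≈ 89.97°
pole (1 + j1960·0.0005) = 1 + j0.98 → |·| ≈ 1.4001, ∠ ≈ 44.42°
∠G = (87.08° + 75.69°) − (89.97° + 44.42°) = 28.38°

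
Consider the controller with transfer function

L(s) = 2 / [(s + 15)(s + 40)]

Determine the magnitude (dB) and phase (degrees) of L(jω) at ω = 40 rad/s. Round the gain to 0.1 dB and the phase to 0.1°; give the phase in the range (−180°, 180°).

-61.6 dB, -114.4°

At s = jω = j40:
pole (s+15): 15 + j40 → |·| = √(15²+40²) = √1825 ≈ 42.72, ∠ = arctan(40/15) ≈ 69.44°
pole (s+40): 40 + j40 → |·| = √(40²+40²) = √3200 ≈ 56.569, ∠ = arctan(40/40) ≈ 45.00°
|L| = 2 / 2416.6 ≈ 0.00082761
Gain = 20 log₁₀(0.00082761) ≈ -61.64 dB
∠L = 0.00° − 114.44° = -114.44°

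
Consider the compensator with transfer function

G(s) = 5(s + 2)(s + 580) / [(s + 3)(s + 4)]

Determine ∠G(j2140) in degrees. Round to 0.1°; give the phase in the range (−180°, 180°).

-15.0°

At s = jω = j2140:
zero (s+2): 2 + j2140 → |·| = √(2²+2140²) = √4579604 ≈ 2140, ∠ = arctan(2140/2) ≈ 89.95°
zero (s+580): 580 + j2140 → |·| = √(580²+2140²) = √4916000 ≈ 2217.2, ∠ = arctan(2140/580) ≈ 74.84°
pole (s+3): 3 + j2140 → |·| = √(3²+2140²) = √4579609 ≈ 2140, ∠ = arctan(2140/3) ≈ 89.92°
pole (s+4): 4 + j2140 → |·| = √(4²+2140²) = √4579616 ≈ 2140, ∠ = arctan(2140/4) ≈ 89.89°
∠G = 164.79° − 179.81° = -15.02°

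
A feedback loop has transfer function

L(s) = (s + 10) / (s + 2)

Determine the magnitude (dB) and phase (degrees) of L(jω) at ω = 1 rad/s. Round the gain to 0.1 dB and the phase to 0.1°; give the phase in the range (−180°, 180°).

13.1 dB, -20.9°

At s = jω = j1:
zero (s+10): 10 + j1 → |·| = √(10²+1²) = √101 ≈ 10.05, ∠ = arctan(1/10) ≈ 5.71°
pole (s+2): 2 + j1 → |·| = √(2²+1²) = √5 ≈ 2.2361, ∠ = arctan(1/2) ≈ 26.57°
|L| = 1 · 10.05 / 2.2361 ≈ 4.4944
Gain = 20 log₁₀(4.4944) ≈ 13.05 dB
∠L = 5.71° − 26.57° = -20.86°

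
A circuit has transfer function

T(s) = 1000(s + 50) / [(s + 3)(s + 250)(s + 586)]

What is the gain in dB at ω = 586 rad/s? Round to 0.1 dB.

At s = jω = j586:
zero (s+50): 50 + j586 → |·| = √(50²+586²) = √345896 ≈ 588.13, ∠ = arctan(586/50) ≈ 85.12°
pole (s+3): 3 + j586 → |·| = √(3²+586²) = √343405 ≈ 586.01, ∠ = arctan(586/3) ≈ 89.71°
pole (s+250): 250 + j586 → |·| = √(250²+586²) = √405896 ≈ 637.1, ∠ = arctan(586/250) ≈ 66.90°
pole (s+586): 586 + j586 → |·| = √(586²+586²) = √686792 ≈ 828.73, ∠ = arctan(586/586) ≈ 45.00°
|T| = 1000 · 588.13 / 3.094e+08 ≈ 0.0019009
Gain = 20 log₁₀(0.0019009) ≈ -54.42 dB

-54.4 dB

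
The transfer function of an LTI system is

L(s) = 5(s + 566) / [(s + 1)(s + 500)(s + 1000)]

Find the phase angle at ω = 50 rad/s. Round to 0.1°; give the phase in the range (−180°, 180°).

At s = jω = j50:
zero (s+566): 566 + j50 → |·| = √(566²+50²) = √322856 ≈ 568.2, ∠ = arctan(50/566) ≈ 5.05°
pole (s+1): 1 + j50 → |·| = √(1²+50²) = √2501 ≈ 50.01, ∠ = arctan(50/1) ≈ 88.85°
pole (s+500): 500 + j50 → |·| = √(500²+50²) = √252500 ≈ 502.49, ∠ = arctan(50/500) ≈ 5.71°
pole (s+1000): 1000 + j50 → |·| = √(1000²+50²) = √1002500 ≈ 1001.2, ∠ = arctan(50/1000) ≈ 2.86°
∠L = 5.05° − 97.42° = -92.37°

-92.4°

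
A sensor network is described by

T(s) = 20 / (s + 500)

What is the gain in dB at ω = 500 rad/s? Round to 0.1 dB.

-31.0 dB

Substitute s = j500:
Numerator: 20 = 20 + j0
Denominator: (j500) + 500 = 500 + j500
|N| = √(20² + 0²) ≈ 20, ∠N ≈ 0.00°
|D| = √(500² + 500²) ≈ 707.11, ∠D ≈ 45.00°
|T| = 20 / 707.11 ≈ 0.028284
Gain = 20 log₁₀(0.028284) ≈ -30.97 dB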